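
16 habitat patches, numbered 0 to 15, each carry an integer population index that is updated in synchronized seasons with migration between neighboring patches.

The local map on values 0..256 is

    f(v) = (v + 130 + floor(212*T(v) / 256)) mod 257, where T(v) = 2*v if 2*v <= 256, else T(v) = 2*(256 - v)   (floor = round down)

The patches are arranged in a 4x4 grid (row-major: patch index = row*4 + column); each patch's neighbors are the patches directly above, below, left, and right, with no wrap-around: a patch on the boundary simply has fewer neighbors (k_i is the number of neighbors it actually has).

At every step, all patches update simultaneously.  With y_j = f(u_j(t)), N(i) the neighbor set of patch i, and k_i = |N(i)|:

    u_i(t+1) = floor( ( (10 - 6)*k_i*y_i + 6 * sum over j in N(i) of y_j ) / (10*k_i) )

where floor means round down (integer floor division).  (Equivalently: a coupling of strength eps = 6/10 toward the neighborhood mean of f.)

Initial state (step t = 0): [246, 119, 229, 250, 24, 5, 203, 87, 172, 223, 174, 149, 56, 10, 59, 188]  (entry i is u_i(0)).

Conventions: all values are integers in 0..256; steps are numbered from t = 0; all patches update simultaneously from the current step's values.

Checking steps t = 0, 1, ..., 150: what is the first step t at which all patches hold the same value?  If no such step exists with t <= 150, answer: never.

Simulating step by step:
t=0: [246, 119, 229, 250, 24, 5, 203, 87, 172, 223, 174, 149, 56, 10, 59, 188]  (not all equal)
t=1: [168, 160, 155, 127, 169, 161, 151, 140, 146, 159, 153, 171, 110, 102, 113, 137]  (not all equal)
t=2: [187, 191, 197, 204, 190, 191, 196, 200, 189, 186, 190, 195, 169, 163, 178, 189]  (not all equal)
t=3: [172, 170, 167, 164, 172, 171, 168, 166, 175, 175, 172, 169, 183, 184, 178, 173]  (not all equal)
t=4: [184, 185, 186, 188, 183, 184, 185, 187, 181, 181, 183, 185, 177, 178, 180, 183]  (not all equal)
t=5: [175, 175, 174, 173, 176, 176, 175, 174, 178, 177, 176, 175, 179, 179, 177, 176]  (not all equal)
t=6: [181, 181, 182, 182, 181, 181, 181, 182, 180, 180, 181, 181, 179, 179, 180, 181]  (not all equal)
t=7: [178, 177, 177, 177, 178, 178, 177, 177, 178, 178, 178, 177, 178, 178, 178, 178]  (not all equal)
t=8: [180, 180, 180, 180, 180, 180, 180, 180, 180, 180, 180, 180, 180, 180, 180, 180]  (all equal)

Answer: 8
Key observation: Synchronization is absorbing here: once all patches are equal they stay equal, and step 8 is the first all-equal step.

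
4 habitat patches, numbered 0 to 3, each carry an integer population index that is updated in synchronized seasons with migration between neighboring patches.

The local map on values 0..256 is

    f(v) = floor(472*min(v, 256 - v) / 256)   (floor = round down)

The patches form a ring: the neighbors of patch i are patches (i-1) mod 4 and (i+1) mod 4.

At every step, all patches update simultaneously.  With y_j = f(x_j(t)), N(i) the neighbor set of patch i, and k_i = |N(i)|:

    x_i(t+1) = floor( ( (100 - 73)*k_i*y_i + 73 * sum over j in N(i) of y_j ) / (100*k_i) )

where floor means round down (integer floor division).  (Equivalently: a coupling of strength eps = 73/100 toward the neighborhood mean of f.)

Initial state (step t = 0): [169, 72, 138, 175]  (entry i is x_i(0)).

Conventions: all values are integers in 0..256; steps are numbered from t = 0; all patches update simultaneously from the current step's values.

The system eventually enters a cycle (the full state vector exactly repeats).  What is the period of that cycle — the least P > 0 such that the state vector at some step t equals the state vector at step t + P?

Simulating step by step:
t=0: [169, 72, 138, 175]
t=1: [145, 173, 161, 177]
t=2: [163, 179, 156, 177]
t=3: [150, 167, 154, 168]
t=4: [171, 184, 169, 183]
t=5: [139, 150, 140, 151]
t=6: [199, 208, 199, 208]
t=7: [92, 100, 92, 100]
t=8: [179, 173, 179, 173]
t=9: [149, 144, 149, 144]
t=10: [203, 199, 203, 199]
t=11: [102, 99, 102, 99]
t=12: [183, 186, 183, 186]
t=13: [130, 132, 130, 132]
t=14: [229, 230, 229, 230]
t=15: [47, 48, 47, 48]
t=16: [87, 86, 87, 86]
t=17: [158, 159, 158, 159]
t=18: [178, 179, 178, 179]
t=19: [141, 142, 141, 142]
t=20: [210, 211, 210, 211]
t=21: [82, 83, 82, 83]
t=22: [152, 151, 152, 151]
t=23: [192, 191, 192, 191]
t=24: [118, 118, 118, 118]
t=25: [217, 217, 217, 217]
t=26: [71, 71, 71, 71]
t=27: [130, 130, 130, 130]
t=28: [232, 232, 232, 232]
t=29: [44, 44, 44, 44]
t=30: [81, 81, 81, 81]
t=31: [149, 149, 149, 149]
t=32: [197, 197, 197, 197]
t=33: [108, 108, 108, 108]
t=34: [199, 199, 199, 199]
t=35: [105, 105, 105, 105]
t=36: [193, 193, 193, 193]
t=37: [116, 116, 116, 116]
t=38: [213, 213, 213, 213]
t=39: [79, 79, 79, 79]
t=40: [145, 145, 145, 145]
t=41: [204, 204, 204, 204]
t=42: [95, 95, 95, 95]
t=43: [175, 175, 175, 175]
t=44: [149, 149, 149, 149]

Answer: 13
Key observation: The state at step 31, [149, 149, 149, 149], reappears at step 44 — and no state repeats earlier — so the cycle the system enters has period 13.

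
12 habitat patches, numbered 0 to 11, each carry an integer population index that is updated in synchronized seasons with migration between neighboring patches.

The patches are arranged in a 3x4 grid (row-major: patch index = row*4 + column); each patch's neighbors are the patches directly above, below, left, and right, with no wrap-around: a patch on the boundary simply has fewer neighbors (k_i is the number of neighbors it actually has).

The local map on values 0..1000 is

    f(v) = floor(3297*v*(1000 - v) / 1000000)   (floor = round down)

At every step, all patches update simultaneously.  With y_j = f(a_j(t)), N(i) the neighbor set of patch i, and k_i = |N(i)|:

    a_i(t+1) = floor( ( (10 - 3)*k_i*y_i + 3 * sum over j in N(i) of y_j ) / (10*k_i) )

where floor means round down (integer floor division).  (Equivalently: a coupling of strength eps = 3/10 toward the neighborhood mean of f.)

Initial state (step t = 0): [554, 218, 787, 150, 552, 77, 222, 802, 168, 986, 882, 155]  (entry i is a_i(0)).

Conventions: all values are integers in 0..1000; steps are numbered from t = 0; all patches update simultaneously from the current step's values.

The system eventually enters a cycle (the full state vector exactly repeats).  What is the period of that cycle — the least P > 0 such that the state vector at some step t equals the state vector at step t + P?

Simulating step by step:
t=0: [554, 218, 787, 150, 552, 77, 222, 802, 168, 986, 882, 155]
t=1: [776, 553, 541, 455, 721, 313, 522, 508, 451, 135, 344, 431]
t=2: [622, 779, 817, 818, 673, 696, 807, 821, 728, 496, 722, 800]
t=3: [736, 593, 501, 489, 719, 685, 534, 491, 688, 777, 649, 540]
t=4: [667, 774, 820, 823, 672, 711, 807, 822, 680, 616, 746, 808]
t=5: [707, 592, 497, 481, 720, 668, 529, 487, 727, 747, 617, 523]
t=6: [696, 780, 820, 823, 671, 729, 811, 822, 650, 652, 771, 815]
t=7: [681, 578, 495, 481, 718, 646, 518, 485, 746, 721, 582, 507]
t=8: [721, 792, 821, 823, 676, 748, 816, 823, 636, 682, 792, 820]
t=9: [653, 556, 490, 480, 710, 620, 506, 482, 749, 693, 549, 493]
t=10: [746, 803, 822, 822, 688, 769, 819, 823, 640, 711, 806, 822]
t=11: [621, 533, 486, 481, 691, 588, 496, 481, 738, 659, 525, 486]
t=12: [770, 813, 822, 823, 713, 790, 821, 823, 662, 743, 814, 822]
t=13: [584, 511, 483, 480, 658, 553, 489, 480, 711, 618, 508, 484]
t=14: [794, 819, 822, 822, 747, 807, 822, 822, 701, 776, 819, 823]
t=15: [543, 495, 482, 482, 610, 521, 484, 481, 663, 570, 495, 481]
t=16: [813, 823, 823, 823, 786, 818, 823, 823, 754, 803, 822, 823]
t=17: [505, 483, 480, 480, 548, 495, 480, 480, 588, 523, 485, 480]
t=18: [822, 823, 822, 822, 815, 823, 822, 822, 804, 819, 822, 822]
t=19: [483, 480, 481, 482, 496, 482, 481, 482, 511, 489, 482, 482]
t=20: [823, 822, 822, 823, 823, 823, 823, 823, 823, 823, 823, 823]
t=21: [480, 481, 481, 480, 480, 480, 480, 480, 480, 480, 480, 480]
t=22: [822, 822, 822, 822, 822, 822, 822, 822, 822, 822, 822, 822]
t=23: [482, 482, 482, 482, 482, 482, 482, 482, 482, 482, 482, 482]
t=24: [823, 823, 823, 823, 823, 823, 823, 823, 823, 823, 823, 823]
t=25: [480, 480, 480, 480, 480, 480, 480, 480, 480, 480, 480, 480]
t=26: [822, 822, 822, 822, 822, 822, 822, 822, 822, 822, 822, 822]

Answer: 4
Key observation: The state at step 22, [822, 822, 822, 822, 822, 822, 822, 822, 822, 822, 822, 822], reappears at step 26 — and no state repeats earlier — so the cycle the system enters has period 4.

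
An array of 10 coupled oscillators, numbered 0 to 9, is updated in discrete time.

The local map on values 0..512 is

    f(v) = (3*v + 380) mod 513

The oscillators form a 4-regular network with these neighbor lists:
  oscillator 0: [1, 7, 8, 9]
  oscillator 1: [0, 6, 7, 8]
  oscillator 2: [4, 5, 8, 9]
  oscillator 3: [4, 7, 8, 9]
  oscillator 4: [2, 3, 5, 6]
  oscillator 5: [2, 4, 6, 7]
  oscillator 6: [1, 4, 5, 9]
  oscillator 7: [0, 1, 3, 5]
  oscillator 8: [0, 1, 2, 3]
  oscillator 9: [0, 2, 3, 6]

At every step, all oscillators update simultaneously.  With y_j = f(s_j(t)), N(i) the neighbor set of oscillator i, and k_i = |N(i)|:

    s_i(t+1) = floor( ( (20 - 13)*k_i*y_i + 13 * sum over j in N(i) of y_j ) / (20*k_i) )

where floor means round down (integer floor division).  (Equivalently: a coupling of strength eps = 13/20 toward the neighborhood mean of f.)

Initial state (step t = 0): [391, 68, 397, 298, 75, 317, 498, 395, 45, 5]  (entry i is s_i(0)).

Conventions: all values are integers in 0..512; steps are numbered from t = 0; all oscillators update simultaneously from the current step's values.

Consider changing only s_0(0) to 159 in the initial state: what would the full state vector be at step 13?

Simulating step by step:
t=0: [159, 68, 397, 298, 75, 317, 498, 395, 45, 5]
t=1: [200, 139, 140, 170, 181, 185, 257, 166, 113, 294]
t=2: [340, 288, 307, 329, 340, 340, 263, 379, 302, 286]
t=3: [322, 282, 294, 336, 315, 339, 241, 384, 287, 258]
t=4: [282, 251, 247, 313, 274, 311, 189, 380, 256, 206]
t=5: [266, 240, 207, 310, 241, 295, 323, 317, 155, 335]
t=6: [227, 206, 334, 273, 243, 277, 234, 228, 278, 328]
t=7: [182, 221, 253, 165, 154, 151, 196, 155, 236, 219]
t=8: [213, 211, 156, 245, 318, 311, 269, 296, 168, 222]
t=9: [361, 383, 277, 184, 249, 270, 237, 309, 362, 184]
t=10: [419, 374, 247, 348, 170, 160, 215, 345, 404, 326]
t=11: [237, 337, 213, 326, 351, 344, 428, 350, 191, 295]
t=12: [258, 295, 416, 358, 361, 369, 270, 327, 360, 250]
t=13: [225, 256, 264, 362, 338, 327, 259, 321, 295, 167]

Answer: [225, 256, 264, 362, 338, 327, 259, 321, 295, 167]
Key observation: This trace re-runs the system from the modified initial state.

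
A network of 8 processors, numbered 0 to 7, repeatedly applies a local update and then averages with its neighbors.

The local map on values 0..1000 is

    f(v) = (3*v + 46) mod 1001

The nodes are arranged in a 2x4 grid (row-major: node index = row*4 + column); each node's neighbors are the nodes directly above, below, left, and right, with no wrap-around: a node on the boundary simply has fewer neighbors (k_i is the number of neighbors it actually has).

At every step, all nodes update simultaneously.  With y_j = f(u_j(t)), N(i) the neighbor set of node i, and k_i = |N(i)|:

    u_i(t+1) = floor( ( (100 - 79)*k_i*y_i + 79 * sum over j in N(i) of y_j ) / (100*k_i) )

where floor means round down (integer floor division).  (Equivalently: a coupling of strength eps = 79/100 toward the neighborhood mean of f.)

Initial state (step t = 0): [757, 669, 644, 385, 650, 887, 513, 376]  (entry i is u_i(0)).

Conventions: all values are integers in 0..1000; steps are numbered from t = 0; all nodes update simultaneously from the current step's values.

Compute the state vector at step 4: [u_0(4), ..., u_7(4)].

Simulating step by step:
t=0: [757, 669, 644, 385, 650, 887, 513, 376]
t=1: [479, 536, 425, 496, 611, 577, 611, 346]
t=2: [705, 552, 610, 271, 681, 797, 494, 574]
t=3: [344, 534, 733, 828, 252, 437, 657, 708]
t=4: [588, 313, 364, 273, 339, 460, 205, 249]

Answer: [588, 313, 364, 273, 339, 460, 205, 249]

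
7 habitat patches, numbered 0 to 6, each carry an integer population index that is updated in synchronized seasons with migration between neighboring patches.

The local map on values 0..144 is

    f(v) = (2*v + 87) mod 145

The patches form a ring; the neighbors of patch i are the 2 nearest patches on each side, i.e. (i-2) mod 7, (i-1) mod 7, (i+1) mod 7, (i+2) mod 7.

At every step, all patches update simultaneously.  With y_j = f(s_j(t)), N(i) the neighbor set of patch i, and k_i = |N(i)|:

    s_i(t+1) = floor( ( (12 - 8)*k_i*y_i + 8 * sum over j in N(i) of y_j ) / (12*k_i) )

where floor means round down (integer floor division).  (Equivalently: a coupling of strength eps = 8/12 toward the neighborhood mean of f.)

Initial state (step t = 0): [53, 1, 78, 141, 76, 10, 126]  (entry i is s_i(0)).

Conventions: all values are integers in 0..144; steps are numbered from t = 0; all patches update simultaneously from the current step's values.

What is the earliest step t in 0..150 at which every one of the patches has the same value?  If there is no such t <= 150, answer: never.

Simulating step by step:
t=0: [53, 1, 78, 141, 76, 10, 126]  (not all equal)
t=1: [73, 75, 84, 91, 86, 80, 72]  (not all equal)
t=2: [94, 98, 106, 111, 108, 102, 94]  (not all equal)
t=3: [89, 94, 53, 33, 30, 49, 90]  (not all equal)
t=4: [96, 93, 59, 39, 37, 55, 89]  (not all equal)
t=5: [104, 98, 69, 49, 47, 65, 95]  (not all equal)
t=6: [72, 88, 63, 67, 66, 59, 85]  (not all equal)
t=7: [88, 96, 81, 78, 77, 78, 93]  (not all equal)
t=8: [116, 119, 109, 104, 103, 106, 117]  (not all equal)
t=9: [24, 25, 17, 12, 11, 14, 23]  (not all equal)
t=10: [129, 129, 122, 117, 116, 119, 127]  (not all equal)
t=11: [48, 48, 42, 37, 36, 39, 46]  (not all equal)
t=12: [32, 31, 26, 21, 20, 23, 29]  (not all equal)
t=13: [48, 47, 90, 110, 109, 88, 45]  (not all equal)
t=14: [64, 46, 58, 54, 53, 56, 45]  (not all equal)
t=15: [53, 46, 53, 49, 48, 51, 45]  (not all equal)
t=16: [42, 39, 42, 40, 40, 41, 38]  (not all equal)
t=17: [23, 22, 23, 22, 22, 22, 21]  (not all equal)
t=18: [131, 131, 132, 131, 131, 131, 130]  (not all equal)
t=19: [59, 59, 59, 59, 59, 58, 58]  (not all equal)
t=20: [59, 59, 60, 59, 59, 59, 59]  (not all equal)
t=21: [60, 60, 60, 60, 60, 60, 60]  (all equal)

Answer: 21
Key observation: Synchronization is absorbing here: once all patches are equal they stay equal, and step 21 is the first all-equal step.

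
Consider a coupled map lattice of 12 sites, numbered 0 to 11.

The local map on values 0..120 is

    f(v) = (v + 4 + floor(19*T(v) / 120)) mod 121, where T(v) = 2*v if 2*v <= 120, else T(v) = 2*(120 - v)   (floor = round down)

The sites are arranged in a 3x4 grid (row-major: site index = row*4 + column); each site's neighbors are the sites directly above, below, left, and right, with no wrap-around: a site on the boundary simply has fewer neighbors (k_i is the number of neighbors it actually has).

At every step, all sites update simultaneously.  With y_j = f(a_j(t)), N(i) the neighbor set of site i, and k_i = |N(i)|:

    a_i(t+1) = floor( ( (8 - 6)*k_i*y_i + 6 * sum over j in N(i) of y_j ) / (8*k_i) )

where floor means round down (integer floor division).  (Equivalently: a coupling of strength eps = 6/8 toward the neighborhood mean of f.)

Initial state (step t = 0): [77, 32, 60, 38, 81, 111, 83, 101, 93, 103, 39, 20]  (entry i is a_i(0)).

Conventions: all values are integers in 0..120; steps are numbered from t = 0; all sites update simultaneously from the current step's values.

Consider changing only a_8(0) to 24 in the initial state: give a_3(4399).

Answer: a_3(4399) = 6
Key observation: The state at step 6, [2, 2, 2, 2, 2, 2, 2, 2, 2, 2, 2, 2], reappears at step 18: the system is in a cycle of period 12 from step 6 on.  Therefore the state at step 4399 equals the state at step 6 + ((4399 - 6) mod 12) = 7, which is [6, 6, 6, 6, 6, 6, 6, 6, 6, 6, 6, 6].

Derivation:
t=0: [77, 32, 60, 38, 81, 111, 83, 101, 24, 103, 39, 20]
t=1: [77, 85, 70, 86, 85, 95, 93, 73, 87, 79, 73, 69]
t=2: [98, 97, 98, 92, 100, 101, 96, 96, 98, 98, 95, 90]
t=3: [108, 108, 106, 106, 109, 108, 107, 105, 108, 108, 106, 105]
t=4: [115, 114, 114, 113, 115, 115, 114, 113, 115, 114, 114, 113]
t=5: [119, 119, 119, 119, 120, 119, 119, 119, 119, 119, 119, 119]
t=6: [2, 2, 2, 2, 2, 2, 2, 2, 2, 2, 2, 2]
t=7: [6, 6, 6, 6, 6, 6, 6, 6, 6, 6, 6, 6]
t=8: [11, 11, 11, 11, 11, 11, 11, 11, 11, 11, 11, 11]
t=9: [18, 18, 18, 18, 18, 18, 18, 18, 18, 18, 18, 18]
t=10: [27, 27, 27, 27, 27, 27, 27, 27, 27, 27, 27, 27]
t=11: [39, 39, 39, 39, 39, 39, 39, 39, 39, 39, 39, 39]
t=12: [55, 55, 55, 55, 55, 55, 55, 55, 55, 55, 55, 55]
t=13: [76, 76, 76, 76, 76, 76, 76, 76, 76, 76, 76, 76]
t=14: [93, 93, 93, 93, 93, 93, 93, 93, 93, 93, 93, 93]
t=15: [105, 105, 105, 105, 105, 105, 105, 105, 105, 105, 105, 105]
t=16: [113, 113, 113, 113, 113, 113, 113, 113, 113, 113, 113, 113]
t=17: [119, 119, 119, 119, 119, 119, 119, 119, 119, 119, 119, 119]
t=18: [2, 2, 2, 2, 2, 2, 2, 2, 2, 2, 2, 2]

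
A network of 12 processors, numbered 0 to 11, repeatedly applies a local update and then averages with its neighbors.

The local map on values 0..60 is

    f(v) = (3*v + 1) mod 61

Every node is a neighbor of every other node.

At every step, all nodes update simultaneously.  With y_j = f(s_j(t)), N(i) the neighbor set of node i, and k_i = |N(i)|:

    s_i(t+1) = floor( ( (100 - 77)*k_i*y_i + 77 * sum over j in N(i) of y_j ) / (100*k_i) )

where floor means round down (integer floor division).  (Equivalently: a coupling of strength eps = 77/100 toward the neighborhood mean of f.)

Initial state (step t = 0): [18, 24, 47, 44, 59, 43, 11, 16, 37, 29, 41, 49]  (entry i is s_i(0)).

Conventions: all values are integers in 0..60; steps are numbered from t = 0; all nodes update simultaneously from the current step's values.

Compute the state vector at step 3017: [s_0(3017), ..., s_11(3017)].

Answer: [42, 41, 42, 41, 42, 41, 42, 42, 42, 42, 41, 42]
Key observation: The state at step 4, [49, 48, 49, 48, 49, 48, 49, 49, 49, 49, 48, 49], reappears at step 14: the system is in a cycle of period 10 from step 4 on.  Therefore the state at step 3017 equals the state at step 4 + ((3017 - 4) mod 10) = 7, which is [42, 41, 42, 41, 42, 41, 42, 42, 42, 42, 41, 42].

Derivation:
t=0: [18, 24, 47, 44, 59, 43, 11, 16, 37, 29, 41, 49]
t=1: [33, 26, 27, 26, 33, 25, 30, 32, 32, 28, 24, 28]
t=2: [28, 24, 25, 24, 28, 24, 26, 27, 27, 25, 23, 25]
t=3: [17, 15, 16, 15, 17, 15, 16, 17, 17, 16, 15, 16]
t=4: [49, 48, 49, 48, 49, 48, 49, 49, 49, 49, 48, 49]
t=5: [25, 24, 25, 24, 25, 24, 25, 25, 25, 25, 24, 25]
t=6: [14, 13, 14, 13, 14, 13, 14, 14, 14, 14, 13, 14]
t=7: [42, 41, 42, 41, 42, 41, 42, 42, 42, 42, 41, 42]
t=8: [4, 3, 4, 3, 4, 3, 4, 4, 4, 4, 3, 4]
t=9: [12, 11, 12, 11, 12, 11, 12, 12, 12, 12, 11, 12]
t=10: [36, 35, 36, 35, 36, 35, 36, 36, 36, 36, 35, 36]
t=11: [47, 46, 47, 46, 47, 46, 47, 47, 47, 47, 46, 47]
t=12: [19, 18, 19, 18, 19, 18, 19, 19, 19, 19, 18, 19]
t=13: [57, 56, 57, 56, 57, 56, 57, 57, 57, 57, 56, 57]
t=14: [49, 48, 49, 48, 49, 48, 49, 49, 49, 49, 48, 49]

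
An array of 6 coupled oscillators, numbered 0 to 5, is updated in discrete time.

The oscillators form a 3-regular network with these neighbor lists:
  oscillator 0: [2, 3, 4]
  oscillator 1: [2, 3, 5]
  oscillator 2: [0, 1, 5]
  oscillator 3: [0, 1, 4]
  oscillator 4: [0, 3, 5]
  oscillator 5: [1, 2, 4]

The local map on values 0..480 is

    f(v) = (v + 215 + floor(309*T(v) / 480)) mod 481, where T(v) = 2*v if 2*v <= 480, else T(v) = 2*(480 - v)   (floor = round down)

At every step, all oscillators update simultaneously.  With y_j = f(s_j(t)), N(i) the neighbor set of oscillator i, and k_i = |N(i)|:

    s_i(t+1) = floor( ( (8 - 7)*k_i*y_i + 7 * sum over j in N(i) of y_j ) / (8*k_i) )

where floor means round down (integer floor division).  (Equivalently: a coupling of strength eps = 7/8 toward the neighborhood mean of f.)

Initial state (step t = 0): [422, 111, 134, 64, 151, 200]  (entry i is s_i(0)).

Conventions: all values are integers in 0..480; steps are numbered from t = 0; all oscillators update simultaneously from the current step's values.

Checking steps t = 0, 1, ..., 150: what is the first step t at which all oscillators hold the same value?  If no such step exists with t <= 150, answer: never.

Simulating step by step:
t=0: [422, 111, 134, 64, 151, 200]  (not all equal)
t=1: [168, 231, 264, 271, 237, 195]  (not all equal)
t=2: [255, 245, 197, 225, 201, 259]  (not all equal)
t=3: [217, 241, 266, 250, 258, 226]  (not all equal)
t=4: [271, 270, 256, 265, 256, 274]  (not all equal)
t=5: [276, 275, 274, 275, 274, 276]  (not all equal)
t=6: [272, 272, 272, 272, 272, 272]  (all equal)

Answer: 6
Key observation: Synchronization is absorbing here: once all oscillators are equal they stay equal, and step 6 is the first all-equal step.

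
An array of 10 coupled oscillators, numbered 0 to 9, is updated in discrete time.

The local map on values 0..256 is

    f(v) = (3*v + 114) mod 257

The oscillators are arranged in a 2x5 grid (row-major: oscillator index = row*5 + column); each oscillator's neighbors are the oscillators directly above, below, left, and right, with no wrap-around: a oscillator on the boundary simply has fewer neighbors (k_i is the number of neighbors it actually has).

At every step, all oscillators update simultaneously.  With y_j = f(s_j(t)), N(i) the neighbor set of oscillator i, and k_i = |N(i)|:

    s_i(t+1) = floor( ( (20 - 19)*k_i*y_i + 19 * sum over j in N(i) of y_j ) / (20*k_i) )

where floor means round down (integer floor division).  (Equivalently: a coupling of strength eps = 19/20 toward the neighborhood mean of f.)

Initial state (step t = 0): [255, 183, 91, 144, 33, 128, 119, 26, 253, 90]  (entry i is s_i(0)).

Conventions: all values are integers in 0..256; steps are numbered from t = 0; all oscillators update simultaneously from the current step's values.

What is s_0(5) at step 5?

Answer: s_0(5) = 223

Derivation:
t=0: [255, 183, 91, 144, 33, 128, 119, 26, 253, 90]
t=1: [190, 150, 124, 142, 86, 165, 195, 150, 116, 155]
t=2: [77, 187, 51, 175, 48, 173, 71, 198, 54, 155]
t=3: [137, 61, 152, 15, 90, 81, 153, 41, 122, 12]
t=4: [67, 41, 140, 136, 153, 38, 122, 118, 184, 173]
t=5: [223, 107, 145, 73, 63, 144, 225, 135, 114, 106]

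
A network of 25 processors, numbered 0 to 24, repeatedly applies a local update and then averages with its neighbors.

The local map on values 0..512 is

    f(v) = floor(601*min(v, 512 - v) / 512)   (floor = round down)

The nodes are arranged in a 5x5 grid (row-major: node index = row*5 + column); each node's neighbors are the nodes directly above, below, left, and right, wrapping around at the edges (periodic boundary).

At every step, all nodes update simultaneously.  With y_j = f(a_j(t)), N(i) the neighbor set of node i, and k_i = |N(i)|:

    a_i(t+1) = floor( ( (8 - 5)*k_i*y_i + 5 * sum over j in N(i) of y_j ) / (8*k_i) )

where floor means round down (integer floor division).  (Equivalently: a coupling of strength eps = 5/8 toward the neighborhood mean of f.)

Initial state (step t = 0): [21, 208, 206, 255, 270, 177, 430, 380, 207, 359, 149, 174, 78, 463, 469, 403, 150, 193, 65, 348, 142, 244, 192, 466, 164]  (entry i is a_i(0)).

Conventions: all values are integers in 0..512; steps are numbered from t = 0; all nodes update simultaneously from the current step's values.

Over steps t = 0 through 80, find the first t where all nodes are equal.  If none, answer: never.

Simulating step by step:
t=0: [21, 208, 206, 255, 270, 177, 430, 380, 207, 359, 149, 174, 78, 463, 469, 403, 150, 193, 65, 348, 142, 244, 192, 466, 164]  (not all equal)
t=1: [149, 192, 234, 240, 214, 151, 162, 162, 198, 189, 157, 160, 134, 93, 112, 158, 197, 173, 111, 141, 160, 233, 210, 143, 180]  (not all equal)
t=2: [196, 226, 249, 249, 232, 186, 192, 204, 212, 206, 175, 189, 166, 142, 155, 189, 219, 195, 149, 164, 201, 241, 235, 198, 199]  (not all equal)
t=3: [240, 260, 276, 272, 257, 222, 231, 239, 239, 233, 208, 220, 206, 186, 193, 221, 245, 226, 193, 198, 239, 267, 264, 239, 232]  (not all equal)
t=4: [282, 285, 283, 282, 285, 264, 272, 272, 269, 268, 248, 259, 249, 233, 235, 260, 274, 262, 240, 240, 276, 287, 282, 272, 272]  (not all equal)
t=5: [272, 268, 270, 272, 272, 285, 282, 281, 280, 281, 289, 289, 288, 279, 279, 286, 284, 285, 281, 282, 277, 269, 273, 277, 278]  (not all equal)
t=6: [278, 282, 281, 279, 278, 268, 270, 271, 273, 272, 264, 263, 265, 270, 270, 266, 268, 268, 270, 270, 275, 280, 278, 275, 274]  (not all equal)
t=7: [275, 272, 273, 274, 275, 283, 282, 281, 280, 281, 288, 289, 287, 284, 284, 285, 285, 284, 283, 283, 278, 274, 275, 277, 278]  (not all equal)
t=8: [276, 278, 278, 277, 276, 269, 269, 271, 272, 271, 264, 263, 265, 267, 267, 266, 267, 268, 268, 268, 274, 276, 276, 274, 273]  (not all equal)
t=9: [278, 276, 275, 276, 277, 284, 283, 282, 281, 282, 289, 289, 287, 286, 286, 286, 286, 285, 285, 285, 279, 278, 278, 279, 280]  (not all equal)
t=10: [273, 274, 275, 275, 273, 267, 268, 269, 270, 269, 263, 263, 264, 265, 265, 265, 265, 266, 266, 266, 271, 272, 273, 272, 271]  (not all equal)
t=11: [281, 280, 279, 279, 280, 286, 285, 284, 284, 285, 290, 290, 289, 288, 288, 288, 288, 287, 287, 287, 282, 281, 281, 281, 282]  (not all equal)
t=12: [270, 270, 271, 271, 270, 265, 266, 266, 267, 266, 261, 261, 262, 262, 262, 263, 263, 264, 264, 264, 268, 269, 270, 269, 269]  (not all equal)
t=13: [285, 284, 283, 283, 284, 288, 288, 287, 287, 288, 292, 292, 292, 291, 292, 291, 291, 290, 290, 290, 286, 285, 285, 285, 285]  (not all equal)
t=14: [265, 266, 266, 266, 266, 262, 262, 263, 263, 262, 258, 258, 259, 259, 259, 259, 260, 260, 260, 260, 264, 264, 265, 265, 265]  (not all equal)
t=15: [289, 289, 288, 288, 289, 293, 292, 292, 292, 292, 296, 296, 295, 295, 295, 295, 295, 294, 294, 294, 291, 290, 290, 289, 290]  (not all equal)
t=16: [260, 260, 260, 261, 260, 257, 257, 258, 258, 257, 253, 254, 254, 254, 254, 254, 254, 255, 255, 255, 258, 259, 259, 259, 259]  (not all equal)
t=17: [296, 295, 295, 295, 295, 297, 298, 297, 297, 298, 297, 297, 298, 298, 298, 297, 297, 298, 298, 298, 296, 296, 296, 296, 296]  (not all equal)
t=18: [253, 253, 253, 253, 253, 251, 251, 252, 252, 251, 251, 251, 251, 251, 251, 252, 252, 251, 251, 251, 252, 253, 252, 252, 252]  (not all equal)
t=19: [295, 295, 295, 295, 295, 294, 294, 294, 294, 294, 294, 294, 294, 294, 294, 294, 294, 294, 294, 294, 295, 295, 295, 295, 295]  (not all equal)
t=20: [254, 254, 254, 254, 254, 254, 254, 254, 254, 254, 255, 255, 255, 255, 255, 254, 254, 254, 254, 254, 254, 254, 254, 254, 254]  (not all equal)
t=21: [298, 298, 298, 298, 298, 298, 298, 298, 298, 298, 298, 298, 298, 298, 298, 298, 298, 298, 298, 298, 298, 298, 298, 298, 298]  (all equal)

Answer: 21
Key observation: Synchronization is absorbing here: once all nodes are equal they stay equal, and step 21 is the first all-equal step.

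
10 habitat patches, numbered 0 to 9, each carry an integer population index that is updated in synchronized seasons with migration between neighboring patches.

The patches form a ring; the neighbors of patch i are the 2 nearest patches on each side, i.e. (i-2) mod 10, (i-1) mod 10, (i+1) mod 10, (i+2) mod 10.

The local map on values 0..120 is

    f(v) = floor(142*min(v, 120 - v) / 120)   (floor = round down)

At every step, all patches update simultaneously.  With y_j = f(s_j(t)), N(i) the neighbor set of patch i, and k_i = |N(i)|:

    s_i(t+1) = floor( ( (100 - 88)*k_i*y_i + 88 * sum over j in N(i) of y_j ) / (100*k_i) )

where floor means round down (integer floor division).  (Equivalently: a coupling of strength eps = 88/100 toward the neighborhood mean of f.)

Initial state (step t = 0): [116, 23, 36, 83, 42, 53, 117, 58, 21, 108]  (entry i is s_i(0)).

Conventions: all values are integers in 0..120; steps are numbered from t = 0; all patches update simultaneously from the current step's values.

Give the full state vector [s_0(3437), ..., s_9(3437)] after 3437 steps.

Answer: [57, 57, 58, 58, 59, 59, 58, 58, 57, 57]
Key observation: The state at step 6, [67, 67, 67, 68, 68, 68, 68, 67, 67, 67], reappears at step 18: the system is in a cycle of period 12 from step 6 on.  Therefore the state at step 3437 equals the state at step 6 + ((3437 - 6) mod 12) = 17, which is [57, 57, 58, 58, 59, 59, 58, 58, 57, 57].

Derivation:
t=0: [116, 23, 36, 83, 42, 53, 117, 58, 21, 108]
t=1: [24, 25, 32, 44, 38, 43, 45, 30, 22, 28]
t=2: [30, 36, 38, 41, 47, 46, 40, 39, 35, 29]
t=3: [39, 40, 44, 48, 49, 49, 48, 44, 40, 40]
t=4: [47, 49, 51, 53, 55, 55, 53, 51, 49, 47]
t=5: [56, 57, 59, 61, 62, 62, 61, 59, 57, 56]
t=6: [67, 67, 67, 68, 68, 68, 68, 67, 67, 67]
t=7: [62, 61, 61, 61, 61, 61, 61, 61, 61, 62]
t=8: [68, 68, 68, 69, 69, 69, 69, 68, 68, 68]
t=9: [61, 60, 60, 60, 60, 60, 60, 60, 60, 61]
t=10: [70, 70, 70, 71, 71, 71, 71, 70, 70, 70]
t=11: [59, 58, 58, 57, 57, 57, 57, 58, 58, 59]
t=12: [68, 68, 67, 67, 67, 67, 67, 67, 68, 68]
t=13: [61, 61, 61, 61, 62, 62, 61, 61, 61, 61]
t=14: [69, 69, 68, 68, 68, 68, 68, 68, 69, 69]
t=15: [60, 60, 60, 60, 61, 61, 60, 60, 60, 60]
t=16: [71, 71, 70, 70, 70, 70, 70, 70, 71, 71]
t=17: [57, 57, 58, 58, 59, 59, 58, 58, 57, 57]
t=18: [67, 67, 67, 68, 68, 68, 68, 67, 67, 67]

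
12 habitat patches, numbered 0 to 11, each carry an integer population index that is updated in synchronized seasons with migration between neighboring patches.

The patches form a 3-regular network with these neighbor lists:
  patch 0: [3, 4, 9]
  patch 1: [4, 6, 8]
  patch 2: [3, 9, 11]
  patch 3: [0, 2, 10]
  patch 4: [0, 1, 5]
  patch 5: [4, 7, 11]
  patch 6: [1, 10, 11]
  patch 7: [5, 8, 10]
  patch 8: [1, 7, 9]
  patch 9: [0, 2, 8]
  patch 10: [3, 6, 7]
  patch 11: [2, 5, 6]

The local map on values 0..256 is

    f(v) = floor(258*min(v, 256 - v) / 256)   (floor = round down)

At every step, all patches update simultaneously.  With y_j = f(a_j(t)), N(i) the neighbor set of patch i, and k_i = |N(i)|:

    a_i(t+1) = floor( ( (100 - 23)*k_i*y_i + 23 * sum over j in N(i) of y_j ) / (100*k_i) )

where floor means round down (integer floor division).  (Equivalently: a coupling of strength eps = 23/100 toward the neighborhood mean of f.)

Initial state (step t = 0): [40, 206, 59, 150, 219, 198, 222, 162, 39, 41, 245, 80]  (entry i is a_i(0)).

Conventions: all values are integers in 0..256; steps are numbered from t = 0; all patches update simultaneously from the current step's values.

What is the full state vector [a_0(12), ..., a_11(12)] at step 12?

Answer: [48, 43, 52, 51, 46, 51, 45, 49, 46, 47, 49, 51]

Derivation:
t=0: [40, 206, 59, 150, 219, 198, 222, 162, 39, 41, 245, 80]
t=1: [44, 46, 62, 90, 39, 60, 36, 80, 44, 42, 26, 73]
t=2: [46, 44, 63, 79, 41, 60, 38, 71, 46, 43, 35, 68]
t=3: [47, 43, 63, 71, 43, 60, 40, 65, 47, 44, 41, 64]
t=4: [48, 43, 62, 66, 44, 59, 42, 61, 47, 45, 45, 61]
t=5: [48, 43, 60, 62, 45, 58, 43, 58, 47, 46, 47, 59]
t=6: [48, 43, 59, 59, 46, 57, 44, 56, 47, 47, 48, 57]
t=7: [48, 43, 57, 57, 46, 56, 45, 54, 47, 47, 49, 56]
t=8: [48, 43, 56, 55, 46, 55, 45, 53, 47, 47, 49, 55]
t=9: [48, 43, 55, 54, 46, 54, 45, 52, 47, 47, 49, 54]
t=10: [48, 43, 54, 53, 46, 53, 45, 51, 47, 47, 49, 53]
t=11: [48, 43, 53, 52, 46, 52, 45, 50, 47, 47, 49, 52]
t=12: [48, 43, 52, 51, 46, 51, 45, 49, 46, 47, 49, 51]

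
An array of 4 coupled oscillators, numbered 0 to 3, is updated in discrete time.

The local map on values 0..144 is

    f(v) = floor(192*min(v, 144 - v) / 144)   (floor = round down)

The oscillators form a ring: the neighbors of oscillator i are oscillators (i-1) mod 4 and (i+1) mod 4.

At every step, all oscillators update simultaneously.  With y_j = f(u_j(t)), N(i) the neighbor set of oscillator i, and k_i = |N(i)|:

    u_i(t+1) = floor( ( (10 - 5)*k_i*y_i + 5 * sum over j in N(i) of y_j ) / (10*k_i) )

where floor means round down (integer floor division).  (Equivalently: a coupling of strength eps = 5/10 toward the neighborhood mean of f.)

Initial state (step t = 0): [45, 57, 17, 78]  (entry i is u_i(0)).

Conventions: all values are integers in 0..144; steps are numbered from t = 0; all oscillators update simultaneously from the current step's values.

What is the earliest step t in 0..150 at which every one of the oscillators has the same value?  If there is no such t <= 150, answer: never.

Simulating step by step:
t=0: [45, 57, 17, 78]  (not all equal)
t=1: [71, 58, 52, 64]  (not all equal)
t=2: [87, 79, 75, 83]  (not all equal)
t=3: [79, 85, 87, 82]  (not all equal)
t=4: [83, 79, 78, 81]  (not all equal)
t=5: [83, 85, 86, 84]  (not all equal)
t=6: [80, 78, 78, 79]  (not all equal)
t=7: [86, 87, 87, 86]  (not all equal)
t=8: [76, 76, 76, 76]  (all equal)

Answer: 8
Key observation: Synchronization is absorbing here: once all oscillators are equal they stay equal, and step 8 is the first all-equal step.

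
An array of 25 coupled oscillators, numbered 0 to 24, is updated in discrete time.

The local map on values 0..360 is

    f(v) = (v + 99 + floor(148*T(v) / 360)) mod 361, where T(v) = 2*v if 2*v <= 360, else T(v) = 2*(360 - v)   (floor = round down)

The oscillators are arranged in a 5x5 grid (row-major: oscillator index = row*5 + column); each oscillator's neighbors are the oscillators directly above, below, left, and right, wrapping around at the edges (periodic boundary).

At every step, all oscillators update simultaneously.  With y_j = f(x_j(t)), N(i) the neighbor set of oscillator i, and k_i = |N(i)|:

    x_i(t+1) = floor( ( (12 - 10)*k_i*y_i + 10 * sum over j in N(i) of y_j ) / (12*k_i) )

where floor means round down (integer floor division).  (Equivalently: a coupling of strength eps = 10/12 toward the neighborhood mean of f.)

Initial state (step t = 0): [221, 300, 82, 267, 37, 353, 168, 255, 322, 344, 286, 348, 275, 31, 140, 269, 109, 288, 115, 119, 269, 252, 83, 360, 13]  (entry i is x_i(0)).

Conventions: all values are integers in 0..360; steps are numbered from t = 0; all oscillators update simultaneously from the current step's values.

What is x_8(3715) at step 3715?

Answer: x_8(3715) = 75
Key observation: The state at step 11, [75, 75, 75, 75, 75, 75, 75, 75, 75, 75, 75, 75, 75, 75, 75, 75, 75, 75, 75, 75, 75, 75, 75, 75, 75], reappears at step 13: the system is in a cycle of period 2 from step 11 on.  Therefore the state at step 3715 equals the state at step 11 + ((3715 - 11) mod 2) = 11, which is [75, 75, 75, 75, 75, 75, 75, 75, 75, 75, 75, 75, 75, 75, 75, 75, 75, 75, 75, 75, 75, 75, 75, 75, 75].

Derivation:
t=0: [221, 300, 82, 267, 37, 353, 168, 255, 322, 344, 286, 348, 275, 31, 140, 269, 109, 288, 115, 119, 269, 252, 83, 360, 13]
t=1: [101, 106, 144, 139, 104, 77, 81, 110, 100, 163, 144, 121, 99, 199, 194, 175, 120, 209, 187, 232, 87, 161, 147, 174, 157]
t=2: [271, 165, 197, 188, 192, 157, 280, 217, 204, 188, 142, 228, 204, 156, 48, 144, 152, 151, 67, 57, 124, 186, 33, 102, 144]
t=3: [108, 69, 81, 113, 56, 126, 57, 72, 59, 83, 118, 121, 49, 117, 166, 186, 34, 98, 145, 118, 85, 122, 116, 140, 182]
t=4: [258, 259, 263, 260, 224, 275, 263, 213, 262, 203, 209, 233, 268, 142, 254, 228, 231, 183, 262, 88, 198, 250, 301, 201, 244]
t=5: [76, 79, 79, 76, 75, 76, 77, 78, 133, 77, 76, 76, 132, 126, 170, 111, 73, 78, 169, 107, 75, 77, 75, 79, 110]
t=6: [237, 239, 239, 260, 250, 237, 239, 282, 274, 219, 210, 257, 274, 215, 236, 257, 250, 217, 237, 193, 263, 236, 240, 210, 259]
t=7: [77, 75, 78, 77, 77, 74, 78, 79, 77, 76, 76, 77, 77, 77, 71, 75, 76, 77, 71, 75, 77, 77, 73, 76, 75]
t=8: [236, 239, 237, 239, 237, 237, 237, 240, 239, 235, 234, 238, 239, 234, 235, 236, 237, 234, 235, 232, 237, 236, 237, 234, 237]
t=9: [75, 75, 76, 75, 75, 75, 76, 76, 75, 75, 75, 75, 75, 75, 75, 75, 75, 75, 75, 75, 75, 75, 75, 75, 75]
t=10: [235, 235, 235, 235, 235, 235, 235, 236, 235, 235, 235, 235, 235, 235, 235, 235, 235, 235, 235, 235, 235, 235, 235, 235, 235]
t=11: [75, 75, 75, 75, 75, 75, 75, 75, 75, 75, 75, 75, 75, 75, 75, 75, 75, 75, 75, 75, 75, 75, 75, 75, 75]
t=12: [235, 235, 235, 235, 235, 235, 235, 235, 235, 235, 235, 235, 235, 235, 235, 235, 235, 235, 235, 235, 235, 235, 235, 235, 235]
t=13: [75, 75, 75, 75, 75, 75, 75, 75, 75, 75, 75, 75, 75, 75, 75, 75, 75, 75, 75, 75, 75, 75, 75, 75, 75]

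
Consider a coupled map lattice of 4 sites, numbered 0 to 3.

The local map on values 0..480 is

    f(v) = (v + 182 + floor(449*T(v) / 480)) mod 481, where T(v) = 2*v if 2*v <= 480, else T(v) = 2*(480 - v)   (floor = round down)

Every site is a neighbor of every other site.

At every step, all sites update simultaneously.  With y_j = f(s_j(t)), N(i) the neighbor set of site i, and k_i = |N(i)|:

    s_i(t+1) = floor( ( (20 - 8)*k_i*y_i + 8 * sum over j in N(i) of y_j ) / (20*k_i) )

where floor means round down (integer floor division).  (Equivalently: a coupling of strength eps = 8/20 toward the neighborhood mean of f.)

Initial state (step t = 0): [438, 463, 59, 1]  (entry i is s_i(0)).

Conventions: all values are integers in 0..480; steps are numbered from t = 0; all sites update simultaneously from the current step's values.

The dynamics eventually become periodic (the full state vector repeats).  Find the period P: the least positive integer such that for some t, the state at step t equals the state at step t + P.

Simulating step by step:
t=0: [438, 463, 59, 1]
t=1: [227, 217, 290, 212]
t=2: [341, 328, 338, 321]
t=3: [306, 311, 306, 313]
t=4: [330, 328, 330, 327]
t=5: [311, 312, 311, 313]
t=6: [327, 327, 327, 326]
t=7: [314, 314, 314, 314]
t=8: [325, 325, 325, 325]
t=9: [315, 315, 315, 315]
t=10: [324, 324, 324, 324]
t=11: [316, 316, 316, 316]
t=12: [323, 323, 323, 323]
t=13: [317, 317, 317, 317]
t=14: [322, 322, 322, 322]
t=15: [318, 318, 318, 318]
t=16: [322, 322, 322, 322]

Answer: 2
Key observation: The state at step 14, [322, 322, 322, 322], reappears at step 16 — and no state repeats earlier — so the cycle the system enters has period 2.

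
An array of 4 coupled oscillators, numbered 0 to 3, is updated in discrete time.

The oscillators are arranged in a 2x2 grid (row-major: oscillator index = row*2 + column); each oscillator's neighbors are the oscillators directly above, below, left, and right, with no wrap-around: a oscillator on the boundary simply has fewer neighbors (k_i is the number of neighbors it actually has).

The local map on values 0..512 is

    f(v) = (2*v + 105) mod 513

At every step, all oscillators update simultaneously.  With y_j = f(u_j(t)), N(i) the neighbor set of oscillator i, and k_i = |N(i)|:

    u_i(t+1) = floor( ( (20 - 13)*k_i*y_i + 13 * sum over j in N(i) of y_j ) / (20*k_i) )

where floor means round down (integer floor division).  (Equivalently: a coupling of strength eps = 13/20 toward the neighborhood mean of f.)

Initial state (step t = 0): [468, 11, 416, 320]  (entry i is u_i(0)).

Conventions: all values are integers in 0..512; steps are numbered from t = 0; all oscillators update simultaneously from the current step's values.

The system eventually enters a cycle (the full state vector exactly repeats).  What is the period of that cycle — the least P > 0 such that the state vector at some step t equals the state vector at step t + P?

Answer: 18
Key observation: The state at step 16, [39, 39, 38, 38], reappears at step 34 — and no state repeats earlier — so the cycle the system enters has period 18.

Derivation:
t=0: [468, 11, 416, 320]
t=1: [184, 124, 228, 260]
t=2: [295, 313, 206, 169]
t=3: [135, 279, 204, 227]
t=4: [180, 189, 136, 64]
t=5: [442, 395, 358, 361]
t=6: [390, 390, 364, 334]
t=7: [355, 335, 317, 315]
t=8: [264, 262, 249, 236]
t=9: [108, 100, 91, 89]
t=10: [304, 303, 296, 291]
t=11: [194, 190, 185, 185]
t=12: [484, 484, 480, 478]
t=13: [44, 43, 40, 40]
t=14: [189, 189, 187, 186]
t=15: [481, 481, 479, 479]
t=16: [39, 39, 38, 38]
t=17: [182, 182, 181, 181]
t=18: [468, 468, 467, 467]
t=19: [14, 14, 13, 13]
t=20: [132, 132, 131, 131]
t=21: [368, 368, 367, 367]
t=22: [327, 327, 326, 326]
t=23: [245, 245, 244, 244]
t=24: [81, 81, 80, 80]
t=25: [266, 266, 265, 265]
t=26: [123, 123, 122, 122]
t=27: [350, 350, 349, 349]
t=28: [291, 291, 290, 290]
t=29: [173, 173, 172, 172]
t=30: [450, 450, 449, 449]
t=31: [491, 491, 490, 490]
t=32: [60, 60, 59, 59]
t=33: [224, 224, 223, 223]
t=34: [39, 39, 38, 38]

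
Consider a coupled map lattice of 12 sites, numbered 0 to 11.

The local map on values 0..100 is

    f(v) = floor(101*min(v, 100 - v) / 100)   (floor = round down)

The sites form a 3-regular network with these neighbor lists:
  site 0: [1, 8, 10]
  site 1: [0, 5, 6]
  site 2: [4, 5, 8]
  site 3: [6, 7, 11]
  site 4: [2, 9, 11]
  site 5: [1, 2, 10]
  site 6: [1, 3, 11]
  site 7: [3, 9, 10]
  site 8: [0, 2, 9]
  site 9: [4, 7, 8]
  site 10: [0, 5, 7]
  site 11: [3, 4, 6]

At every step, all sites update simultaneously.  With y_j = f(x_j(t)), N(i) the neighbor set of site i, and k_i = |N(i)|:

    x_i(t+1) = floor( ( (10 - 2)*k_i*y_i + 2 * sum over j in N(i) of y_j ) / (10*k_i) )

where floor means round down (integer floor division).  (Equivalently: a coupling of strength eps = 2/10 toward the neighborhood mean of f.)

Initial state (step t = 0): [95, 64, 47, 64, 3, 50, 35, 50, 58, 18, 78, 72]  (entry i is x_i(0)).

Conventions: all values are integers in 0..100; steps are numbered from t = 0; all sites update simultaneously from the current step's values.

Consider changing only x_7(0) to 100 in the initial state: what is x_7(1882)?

Simulating step by step:
t=0: [95, 64, 47, 64, 3, 50, 35, 100, 58, 18, 78, 72]
t=1: [10, 34, 43, 33, 8, 47, 34, 5, 38, 17, 21, 27]
t=2: [14, 33, 40, 30, 12, 44, 33, 8, 35, 17, 20, 26]
t=3: [17, 32, 38, 28, 15, 41, 32, 10, 32, 17, 20, 25]
t=4: [19, 31, 36, 26, 17, 38, 31, 12, 30, 17, 20, 25]
t=5: [20, 30, 34, 25, 18, 36, 30, 13, 28, 17, 20, 24]
t=6: [21, 29, 32, 24, 19, 34, 29, 14, 27, 17, 20, 24]
t=7: [21, 28, 30, 23, 20, 32, 28, 15, 26, 17, 20, 24]
t=8: [21, 27, 29, 22, 20, 30, 27, 16, 25, 17, 20, 23]
t=9: [21, 26, 28, 22, 20, 29, 26, 16, 24, 17, 20, 23]
t=10: [21, 25, 27, 21, 20, 28, 25, 16, 23, 17, 20, 22]
t=11: [21, 24, 26, 21, 20, 27, 24, 16, 22, 17, 20, 22]
t=12: [21, 24, 25, 20, 20, 26, 23, 16, 21, 17, 20, 21]
t=13: [21, 23, 24, 20, 20, 25, 22, 16, 21, 17, 20, 21]
t=14: [21, 22, 23, 19, 20, 24, 21, 16, 20, 17, 20, 20]
t=15: [20, 22, 22, 19, 20, 23, 20, 16, 20, 17, 20, 20]
t=16: [20, 21, 21, 18, 19, 22, 20, 16, 19, 17, 19, 19]
t=17: [19, 20, 20, 18, 19, 21, 19, 16, 19, 17, 19, 19]
t=18: [19, 19, 19, 18, 18, 20, 19, 16, 18, 17, 18, 18]
t=19: [18, 19, 18, 17, 18, 19, 18, 16, 18, 17, 18, 18]
t=20: [18, 18, 18, 17, 17, 18, 18, 16, 17, 17, 17, 17]
t=21: [17, 18, 17, 17, 17, 17, 17, 16, 17, 16, 17, 17]
t=22: [17, 17, 17, 16, 16, 17, 17, 16, 16, 16, 16, 17]
t=23: [16, 17, 16, 16, 16, 16, 16, 16, 16, 16, 16, 16]
t=24: [16, 16, 16, 16, 16, 16, 16, 16, 16, 16, 16, 16]
t=25: [16, 16, 16, 16, 16, 16, 16, 16, 16, 16, 16, 16]

Answer: x_7(1882) = 16
Key observation: The state at step 24, [16, 16, 16, 16, 16, 16, 16, 16, 16, 16, 16, 16], reappears at step 25: the system is in a cycle of period 1 from step 24 on.  Therefore the state at step 1882 equals the state at step 24 + ((1882 - 24) mod 1) = 24, which is [16, 16, 16, 16, 16, 16, 16, 16, 16, 16, 16, 16].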